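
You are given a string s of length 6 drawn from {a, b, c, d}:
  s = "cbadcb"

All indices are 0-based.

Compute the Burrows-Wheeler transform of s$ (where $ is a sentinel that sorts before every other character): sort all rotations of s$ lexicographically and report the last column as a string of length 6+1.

rank  rotation last
    0  $cbadcb  b
    1  adcb$cb  b
    2  b$cbadc  c
    3  badcb$c  c
    4  cb$cbad  d
    5  cbadcb$  $
    6  dcb$cba  a

bbccd$a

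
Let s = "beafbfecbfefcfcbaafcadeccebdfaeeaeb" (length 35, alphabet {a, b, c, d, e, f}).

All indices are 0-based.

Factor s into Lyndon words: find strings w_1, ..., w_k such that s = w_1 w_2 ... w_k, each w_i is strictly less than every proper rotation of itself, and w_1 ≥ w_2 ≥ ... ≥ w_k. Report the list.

["be", "afbfecbfefcfcb", "aafcadeccebdfaeeaeb"]

emit factor 1: 'be' (i=0, period=2)
emit factor 2: 'afbfecbfefcfcb' (i=2, period=14)
emit factor 3: 'aafcadeccebdfaeeaeb' (i=16, period=19)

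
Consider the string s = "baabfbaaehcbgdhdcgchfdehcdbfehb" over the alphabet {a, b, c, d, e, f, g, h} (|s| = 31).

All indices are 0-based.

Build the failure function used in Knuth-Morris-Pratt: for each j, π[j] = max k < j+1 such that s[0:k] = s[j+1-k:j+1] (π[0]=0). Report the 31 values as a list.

π[0] = 0
j=1 s[j]='a': π[1]=0 (border '')
j=2 s[j]='a': π[2]=0 (border '')
j=3 s[j]='b': π[3]=1 (border 'b')
j=4 s[j]='f': k: 1→0; π[4]=0 (border '')
j=5 s[j]='b': π[5]=1 (border 'b')
j=6 s[j]='a': π[6]=2 (border 'ba')
j=7 s[j]='a': π[7]=3 (border 'baa')
j=8 s[j]='e': k: 3→0; π[8]=0 (border '')
j=9 s[j]='h': π[9]=0 (border '')
j=10 s[j]='c': π[10]=0 (border '')
j=11 s[j]='b': π[11]=1 (border 'b')
j=12 s[j]='g': k: 1→0; π[12]=0 (border '')
j=13 s[j]='d': π[13]=0 (border '')
j=14 s[j]='h': π[14]=0 (border '')
j=15 s[j]='d': π[15]=0 (border '')
j=16 s[j]='c': π[16]=0 (border '')
j=17 s[j]='g': π[17]=0 (border '')
j=18 s[j]='c': π[18]=0 (border '')
j=19 s[j]='h': π[19]=0 (border '')
j=20 s[j]='f': π[20]=0 (border '')
j=21 s[j]='d': π[21]=0 (border '')
j=22 s[j]='e': π[22]=0 (border '')
j=23 s[j]='h': π[23]=0 (border '')
j=24 s[j]='c': π[24]=0 (border '')
j=25 s[j]='d': π[25]=0 (border '')
j=26 s[j]='b': π[26]=1 (border 'b')
j=27 s[j]='f': k: 1→0; π[27]=0 (border '')
j=28 s[j]='e': π[28]=0 (border '')
j=29 s[j]='h': π[29]=0 (border '')
j=30 s[j]='b': π[30]=1 (border 'b')

[0, 0, 0, 1, 0, 1, 2, 3, 0, 0, 0, 1, 0, 0, 0, 0, 0, 0, 0, 0, 0, 0, 0, 0, 0, 0, 1, 0, 0, 0, 1]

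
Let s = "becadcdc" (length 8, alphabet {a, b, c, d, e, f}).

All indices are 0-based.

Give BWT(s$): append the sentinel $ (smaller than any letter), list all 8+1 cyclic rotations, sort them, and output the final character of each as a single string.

rank  rotation   last
    0  $becadcdc  c
    1  adcdc$bec  c
    2  becadcdc$  $
    3  c$becadcd  d
    4  cadcdc$be  e
    5  cdc$becad  d
    6  dc$becadc  c
    7  dcdc$beca  a
    8  ecadcdc$b  b

cc$dedcab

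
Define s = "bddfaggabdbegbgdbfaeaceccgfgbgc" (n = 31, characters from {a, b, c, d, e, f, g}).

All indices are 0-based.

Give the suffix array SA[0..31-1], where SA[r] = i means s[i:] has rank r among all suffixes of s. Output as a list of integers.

sorted suffixes:
  #0 SA[0]=7  'abdbegbgdbfaeaceccgfgbgc'
  #1 SA[1]=20  'aceccgfgbgc'
  #2 SA[2]=18  'aeaceccgfgbgc'
  #3 SA[3]=4  'aggabdbegbgdbfaeaceccgfgbgc'
  #4 SA[4]=8  'bdbegbgdbfaeaceccgfgbgc'
  #5 SA[5]=0  'bddfaggabdbegbgdbfaeaceccgfgbgc'
  #6 SA[6]=10  'begbgdbfaeaceccgfgbgc'
  #7 SA[7]=16  'bfaeaceccgfgbgc'
  #8 SA[8]=28  'bgc'
  #9 SA[9]=13  'bgdbfaeaceccgfgbgc'
  #10 SA[10]=30  'c'
  #11 SA[11]=23  'ccgfgbgc'
  #12 SA[12]=21  'ceccgfgbgc'
  #13 SA[13]=24  'cgfgbgc'
  #14 SA[14]=9  'dbegbgdbfaeaceccgfgbgc'
  #15 SA[15]=15  'dbfaeaceccgfgbgc'
  #16 SA[16]=1  'ddfaggabdbegbgdbfaeaceccgfgbgc'
  #17 SA[17]=2  'dfaggabdbegbgdbfaeaceccgfgbgc'
  #18 SA[18]=19  'eaceccgfgbgc'
  #19 SA[19]=22  'eccgfgbgc'
  #20 SA[20]=11  'egbgdbfaeaceccgfgbgc'
  #21 SA[21]=17  'faeaceccgfgbgc'
  #22 SA[22]=3  'faggabdbegbgdbfaeaceccgfgbgc'
  #23 SA[23]=26  'fgbgc'
  #24 SA[24]=6  'gabdbegbgdbfaeaceccgfgbgc'
  #25 SA[25]=27  'gbgc'
  #26 SA[26]=12  'gbgdbfaeaceccgfgbgc'
  #27 SA[27]=29  'gc'
  #28 SA[28]=14  'gdbfaeaceccgfgbgc'
  #29 SA[29]=25  'gfgbgc'
  #30 SA[30]=5  'ggabdbegbgdbfaeaceccgfgbgc'

[7, 20, 18, 4, 8, 0, 10, 16, 28, 13, 30, 23, 21, 24, 9, 15, 1, 2, 19, 22, 11, 17, 3, 26, 6, 27, 12, 29, 14, 25, 5]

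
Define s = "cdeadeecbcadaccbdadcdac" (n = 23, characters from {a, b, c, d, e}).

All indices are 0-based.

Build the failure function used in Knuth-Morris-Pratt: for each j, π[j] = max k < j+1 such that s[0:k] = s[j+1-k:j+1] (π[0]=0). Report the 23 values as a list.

π[0] = 0
j=1 s[j]='d': π[1]=0 (border '')
j=2 s[j]='e': π[2]=0 (border '')
j=3 s[j]='a': π[3]=0 (border '')
j=4 s[j]='d': π[4]=0 (border '')
j=5 s[j]='e': π[5]=0 (border '')
j=6 s[j]='e': π[6]=0 (border '')
j=7 s[j]='c': π[7]=1 (border 'c')
j=8 s[j]='b': k: 1→0; π[8]=0 (border '')
j=9 s[j]='c': π[9]=1 (border 'c')
j=10 s[j]='a': k: 1→0; π[10]=0 (border '')
j=11 s[j]='d': π[11]=0 (border '')
j=12 s[j]='a': π[12]=0 (border '')
j=13 s[j]='c': π[13]=1 (border 'c')
j=14 s[j]='c': k: 1→0; π[14]=1 (border 'c')
j=15 s[j]='b': k: 1→0; π[15]=0 (border '')
j=16 s[j]='d': π[16]=0 (border '')
j=17 s[j]='a': π[17]=0 (border '')
j=18 s[j]='d': π[18]=0 (border '')
j=19 s[j]='c': π[19]=1 (border 'c')
j=20 s[j]='d': π[20]=2 (border 'cd')
j=21 s[j]='a': k: 2→0; π[21]=0 (border '')
j=22 s[j]='c': π[22]=1 (border 'c')

[0, 0, 0, 0, 0, 0, 0, 1, 0, 1, 0, 0, 0, 1, 1, 0, 0, 0, 0, 1, 2, 0, 1]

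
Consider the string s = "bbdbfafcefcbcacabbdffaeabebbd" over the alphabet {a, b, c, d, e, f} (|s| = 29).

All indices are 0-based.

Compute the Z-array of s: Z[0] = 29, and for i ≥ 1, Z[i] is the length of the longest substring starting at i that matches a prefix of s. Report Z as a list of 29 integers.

Z[0]=29
i=1: fresh scan; Z[1]=1 scan→box=[1,2)
i=2: fresh scan; Z[2]=0
i=3: fresh scan; Z[3]=1 scan→box=[3,4)
i=4: fresh scan; Z[4]=0
i=5: fresh scan; Z[5]=0
i=6: fresh scan; Z[6]=0
i=7: fresh scan; Z[7]=0
i=8: fresh scan; Z[8]=0
i=9: fresh scan; Z[9]=0
i=10: fresh scan; Z[10]=0
i=11: fresh scan; Z[11]=1 scan→box=[11,12)
i=12: fresh scan; Z[12]=0
i=13: fresh scan; Z[13]=0
i=14: fresh scan; Z[14]=0
i=15: fresh scan; Z[15]=0
i=16: fresh scan; Z[16]=3 scan→box=[16,19)
i=17: min(r-i=2, Z[1]=1)=1; Z[17]=1
i=18: min(r-i=1, Z[2]=0)=0; Z[18]=0
i=19: fresh scan; Z[19]=0
i=20: fresh scan; Z[20]=0
i=21: fresh scan; Z[21]=0
i=22: fresh scan; Z[22]=0
i=23: fresh scan; Z[23]=0
i=24: fresh scan; Z[24]=1 scan→box=[24,25)
i=25: fresh scan; Z[25]=0
i=26: fresh scan; Z[26]=3 scan→box=[26,29)
i=27: min(r-i=2, Z[1]=1)=1; Z[27]=1
i=28: min(r-i=1, Z[2]=0)=0; Z[28]=0

[29, 1, 0, 1, 0, 0, 0, 0, 0, 0, 0, 1, 0, 0, 0, 0, 3, 1, 0, 0, 0, 0, 0, 0, 1, 0, 3, 1, 0]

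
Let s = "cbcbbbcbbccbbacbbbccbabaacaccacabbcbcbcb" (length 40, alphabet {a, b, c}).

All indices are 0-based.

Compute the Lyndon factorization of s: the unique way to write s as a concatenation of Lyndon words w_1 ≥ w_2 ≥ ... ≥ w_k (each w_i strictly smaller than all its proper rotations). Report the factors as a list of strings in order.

["c", "bc", "bbbcbbcc", "b", "b", "acbbbccb", "ab", "aacaccacabbcbcbcb"]

emit factor 1: 'c' (i=0, period=1)
emit factor 2: 'bc' (i=1, period=2)
emit factor 3: 'bbbcbbcc' (i=3, period=8)
emit factor 4: 'b' (i=11, period=1)
emit factor 5: 'b' (i=12, period=1)
emit factor 6: 'acbbbccb' (i=13, period=8)
emit factor 7: 'ab' (i=21, period=2)
emit factor 8: 'aacaccacabbcbcbcb' (i=23, period=17)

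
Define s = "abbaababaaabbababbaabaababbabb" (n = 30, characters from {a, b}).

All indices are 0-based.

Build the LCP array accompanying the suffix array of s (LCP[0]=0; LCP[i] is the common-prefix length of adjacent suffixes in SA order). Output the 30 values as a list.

[0, 2, 4, 5, 3, 1, 4, 3, 4, 6, 2, 3, 7, 4, 5, 0, 1, 3, 5, 6, 2, 4, 3, 4, 5, 1, 2, 6, 3, 4]

rank | idx | suffix
   0 |   8 | aaabbababbaabaababbabb
   1 |  18 | aabaababbabb
   2 |   3 | aababaaabbababbaabaababbabb
   3 |  21 | aababbabb
   4 |   9 | aabbababbaabaababbabb
   5 |   6 | abaaabbababbaabaababbabb
   6 |  19 | abaababbabb
   7 |   4 | ababaaabbababbaabaababbabb
   8 |  13 | ababbaabaababbabb
   9 |  22 | ababbabb
  10 |  27 | abb
  11 |  15 | abbaabaababbabb
  12 |   0 | abbaababaaabbababbaabaababbabb
  13 |  10 | abbababbaabaababbabb
  14 |  24 | abbabb
  15 |  29 | b
  16 |   7 | baaabbababbaabaababbabb
  17 |  17 | baabaababbabb
  18 |   2 | baababaaabbababbaabaababbabb
  19 |  20 | baababbabb
  20 |   5 | babaaabbababbaabaababbabb
  21 |  12 | bababbaabaababbabb
  22 |  26 | babb
  23 |  14 | babbaabaababbabb
  24 |  23 | babbabb
  25 |  28 | bb
  26 |  16 | bbaabaababbabb
  27 |   1 | bbaababaaabbababbaabaababbabb
  28 |  11 | bbababbaabaababbabb
  29 |  25 | bbabb

SA = [8, 18, 3, 21, 9, 6, 19, 4, 13, 22, 27, 15, 0, 10, 24, 29, 7, 17, 2, 20, 5, 12, 26, 14, 23, 28, 16, 1, 11, 25]
[i] adj suffixes → lcp
  [1] 8/18 → 2 ('aa')
  [2] 18/3 → 4 ('aaba')
  [3] 3/21 → 5 ('aabab')
  [4] 21/9 → 3 ('aab')
  [5] 9/6 → 1 ('a')
  [6] 6/19 → 4 ('abaa')
  [7] 19/4 → 3 ('aba')
  [8] 4/13 → 4 ('abab')
  [9] 13/22 → 6 ('ababba')
  [10] 22/27 → 2 ('ab')
  [11] 27/15 → 3 ('abb')
  [12] 15/0 → 7 ('abbaaba')
  [13] 0/10 → 4 ('abba')
  [14] 10/24 → 5 ('abbab')
  [15] 24/29 → 0 ('')
  [16] 29/7 → 1 ('b')
  [17] 7/17 → 3 ('baa')
  [18] 17/2 → 5 ('baaba')
  [19] 2/20 → 6 ('baabab')
  [20] 20/5 → 2 ('ba')
  [21] 5/12 → 4 ('baba')
  [22] 12/26 → 3 ('bab')
  [23] 26/14 → 4 ('babb')
  [24] 14/23 → 5 ('babba')
  [25] 23/28 → 1 ('b')
  [26] 28/16 → 2 ('bb')
  [27] 16/1 → 6 ('bbaaba')
  [28] 1/11 → 3 ('bba')
  [29] 11/25 → 4 ('bbab')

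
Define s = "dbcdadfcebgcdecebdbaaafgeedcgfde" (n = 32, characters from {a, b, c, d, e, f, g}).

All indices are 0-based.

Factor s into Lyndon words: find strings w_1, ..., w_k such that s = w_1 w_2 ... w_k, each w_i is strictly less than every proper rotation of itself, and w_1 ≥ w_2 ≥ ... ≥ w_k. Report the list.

["d", "bcd", "adfcebgcdecebdb", "aaafgeedcgfde"]

emit factor 1: 'd' (i=0, period=1)
emit factor 2: 'bcd' (i=1, period=3)
emit factor 3: 'adfcebgcdecebdb' (i=4, period=15)
emit factor 4: 'aaafgeedcgfde' (i=19, period=13)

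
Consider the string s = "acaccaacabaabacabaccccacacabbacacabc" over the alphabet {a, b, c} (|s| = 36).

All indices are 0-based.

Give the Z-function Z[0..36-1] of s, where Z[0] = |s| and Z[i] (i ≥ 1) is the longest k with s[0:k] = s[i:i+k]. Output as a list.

Z[0]=36
i=1: outside box; Z[1]=0
i=2: outside box; Z[2]=2 grow→box=[2,4)
i=3: min(r-i=1, Z[1]=0)=0; Z[3]=0
i=4: outside box; Z[4]=0
i=5: outside box; Z[5]=1 grow→box=[5,6)
i=6: outside box; Z[6]=3 grow→box=[6,9)
i=7: min(r-i=2, Z[1]=0)=0; Z[7]=0
i=8: min(r-i=1, Z[2]=2)=1; Z[8]=1
i=9: outside box; Z[9]=0
i=10: outside box; Z[10]=1 grow→box=[10,11)
i=11: outside box; Z[11]=1 grow→box=[11,12)
i=12: outside box; Z[12]=0
i=13: outside box; Z[13]=3 grow→box=[13,16)
i=14: min(r-i=2, Z[1]=0)=0; Z[14]=0
i=15: min(r-i=1, Z[2]=2)=1; Z[15]=1
i=16: outside box; Z[16]=0
i=17: outside box; Z[17]=2 grow→box=[17,19)
i=18: min(r-i=1, Z[1]=0)=0; Z[18]=0
i=19: outside box; Z[19]=0
i=20: outside box; Z[20]=0
i=21: outside box; Z[21]=0
i=22: outside box; Z[22]=4 grow→box=[22,26)
i=23: min(r-i=3, Z[1]=0)=0; Z[23]=0
i=24: min(r-i=2, Z[2]=2)=2; Z[24]=3 grow→box=[24,27)
i=25: min(r-i=2, Z[1]=0)=0; Z[25]=0
i=26: min(r-i=1, Z[2]=2)=1; Z[26]=1
i=27: outside box; Z[27]=0
i=28: outside box; Z[28]=0
i=29: outside box; Z[29]=4 grow→box=[29,33)
i=30: min(r-i=3, Z[1]=0)=0; Z[30]=0
i=31: min(r-i=2, Z[2]=2)=2; Z[31]=3 grow→box=[31,34)
i=32: min(r-i=2, Z[1]=0)=0; Z[32]=0
i=33: min(r-i=1, Z[2]=2)=1; Z[33]=1
i=34: outside box; Z[34]=0
i=35: outside box; Z[35]=0

[36, 0, 2, 0, 0, 1, 3, 0, 1, 0, 1, 1, 0, 3, 0, 1, 0, 2, 0, 0, 0, 0, 4, 0, 3, 0, 1, 0, 0, 4, 0, 3, 0, 1, 0, 0]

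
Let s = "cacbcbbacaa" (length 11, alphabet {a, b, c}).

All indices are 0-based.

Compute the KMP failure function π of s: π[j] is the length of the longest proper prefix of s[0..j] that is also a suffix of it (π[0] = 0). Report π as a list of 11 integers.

π[0] = 0
j=1 s[j]='a': π[1]=0 (border '')
j=2 s[j]='c': π[2]=1 (border 'c')
j=3 s[j]='b': k: 1→0; π[3]=0 (border '')
j=4 s[j]='c': π[4]=1 (border 'c')
j=5 s[j]='b': k: 1→0; π[5]=0 (border '')
j=6 s[j]='b': π[6]=0 (border '')
j=7 s[j]='a': π[7]=0 (border '')
j=8 s[j]='c': π[8]=1 (border 'c')
j=9 s[j]='a': π[9]=2 (border 'ca')
j=10 s[j]='a': k: 2→0; π[10]=0 (border '')

[0, 0, 1, 0, 1, 0, 0, 0, 1, 2, 0]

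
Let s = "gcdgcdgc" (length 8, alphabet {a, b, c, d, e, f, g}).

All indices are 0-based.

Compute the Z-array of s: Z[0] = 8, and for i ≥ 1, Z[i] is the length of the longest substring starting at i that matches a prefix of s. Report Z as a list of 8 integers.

[8, 0, 0, 5, 0, 0, 2, 0]

Z[0]=8
i=1: i≥r, start 0; Z[1]=0
i=2: i≥r, start 0; Z[2]=0
i=3: i≥r, start 0; Z[3]=5 scan→box=[3,8)
i=4: min(r-i=4, Z[1]=0)=0; Z[4]=0
i=5: min(r-i=3, Z[2]=0)=0; Z[5]=0
i=6: min(r-i=2, Z[3]=5)=2; Z[6]=2
i=7: min(r-i=1, Z[4]=0)=0; Z[7]=0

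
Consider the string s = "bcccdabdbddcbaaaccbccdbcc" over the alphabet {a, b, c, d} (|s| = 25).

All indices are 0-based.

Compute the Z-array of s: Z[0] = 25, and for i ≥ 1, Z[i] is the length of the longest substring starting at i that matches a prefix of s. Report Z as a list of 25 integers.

Z[0]=25
i=1: fresh scan; Z[1]=0
i=2: fresh scan; Z[2]=0
i=3: fresh scan; Z[3]=0
i=4: fresh scan; Z[4]=0
i=5: fresh scan; Z[5]=0
i=6: fresh scan; Z[6]=1 scan→box=[6,7)
i=7: fresh scan; Z[7]=0
i=8: fresh scan; Z[8]=1 scan→box=[8,9)
i=9: fresh scan; Z[9]=0
i=10: fresh scan; Z[10]=0
i=11: fresh scan; Z[11]=0
i=12: fresh scan; Z[12]=1 scan→box=[12,13)
i=13: fresh scan; Z[13]=0
i=14: fresh scan; Z[14]=0
i=15: fresh scan; Z[15]=0
i=16: fresh scan; Z[16]=0
i=17: fresh scan; Z[17]=0
i=18: fresh scan; Z[18]=3 scan→box=[18,21)
i=19: min(r-i=2, Z[1]=0)=0; Z[19]=0
i=20: min(r-i=1, Z[2]=0)=0; Z[20]=0
i=21: fresh scan; Z[21]=0
i=22: fresh scan; Z[22]=3 scan→box=[22,25)
i=23: min(r-i=2, Z[1]=0)=0; Z[23]=0
i=24: min(r-i=1, Z[2]=0)=0; Z[24]=0

[25, 0, 0, 0, 0, 0, 1, 0, 1, 0, 0, 0, 1, 0, 0, 0, 0, 0, 3, 0, 0, 0, 3, 0, 0]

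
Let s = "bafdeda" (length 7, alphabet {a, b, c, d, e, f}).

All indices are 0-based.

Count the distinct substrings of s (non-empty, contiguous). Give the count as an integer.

26

rank→(start, suffix):
  0 → (6, 'a')
  1 → (1, 'afdeda')
  2 → (0, 'bafdeda')
  3 → (5, 'da')
  4 → (3, 'deda')
  5 → (4, 'eda')
  6 → (2, 'fdeda')

SA = [6, 1, 0, 5, 3, 4, 2]
rank  pair      lcp
   1  s[6:],s[1:]  1  'a'
   2  s[1:],s[0:]  0  ''
   3  s[0:],s[5:]  0  ''
   4  s[5:],s[3:]  1  'd'
   5  s[3:],s[4:]  0  ''
   6  s[4:],s[2:]  0  ''

n(n+1)/2 = 7·8/2 = 28
Σ LCP = 0 + 1 + 0 + 0 + 1 + 0 + 0 = 2
distinct = 28 − 2 = 26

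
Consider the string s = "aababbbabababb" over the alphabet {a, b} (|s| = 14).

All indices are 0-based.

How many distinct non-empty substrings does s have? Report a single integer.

72

rank | idx | suffix
   0 |   0 | aababbbabababb
   1 |   7 | abababb
   2 |   9 | ababb
   3 |   1 | ababbbabababb
   4 |  11 | abb
   5 |   3 | abbbabababb
   6 |  13 | b
   7 |   6 | babababb
   8 |   8 | bababb
   9 |  10 | babb
  10 |   2 | babbbabababb
  11 |  12 | bb
  12 |   5 | bbabababb
  13 |   4 | bbbabababb

SA = [0, 7, 9, 1, 11, 3, 13, 6, 8, 10, 2, 12, 5, 4]
[i] adj suffixes → lcp
  [1] 0/7 → 1 ('a')
  [2] 7/9 → 4 ('abab')
  [3] 9/1 → 5 ('ababb')
  [4] 1/11 → 2 ('ab')
  [5] 11/3 → 3 ('abb')
  [6] 3/13 → 0 ('')
  [7] 13/6 → 1 ('b')
  [8] 6/8 → 5 ('babab')
  [9] 8/10 → 3 ('bab')
  [10] 10/2 → 4 ('babb')
  [11] 2/12 → 1 ('b')
  [12] 12/5 → 2 ('bb')
  [13] 5/4 → 2 ('bb')

n(n+1)/2 = 14·15/2 = 105
Σ LCP = 0 + 1 + 4 + 5 + 2 + 3 + 0 + 1 + 5 + 3 + 4 + 1 + 2 + 2 = 33
distinct = 105 − 33 = 72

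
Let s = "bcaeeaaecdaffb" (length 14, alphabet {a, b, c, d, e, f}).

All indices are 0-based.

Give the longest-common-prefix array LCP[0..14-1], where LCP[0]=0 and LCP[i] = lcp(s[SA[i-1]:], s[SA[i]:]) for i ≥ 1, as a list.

rank→(start, suffix):
  0 → (5, 'aaecdaffb')
  1 → (6, 'aecdaffb')
  2 → (2, 'aeeaaecdaffb')
  3 → (10, 'affb')
  4 → (13, 'b')
  5 → (0, 'bcaeeaaecdaffb')
  6 → (1, 'caeeaaecdaffb')
  7 → (8, 'cdaffb')
  8 → (9, 'daffb')
  9 → (4, 'eaaecdaffb')
  10 → (7, 'ecdaffb')
  11 → (3, 'eeaaecdaffb')
  12 → (12, 'fb')
  13 → (11, 'ffb')

SA = [5, 6, 2, 10, 13, 0, 1, 8, 9, 4, 7, 3, 12, 11]
rank  pair      lcp
   1  s[5:],s[6:]  1  'a'
   2  s[6:],s[2:]  2  'ae'
   3  s[2:],s[10:]  1  'a'
   4  s[10:],s[13:]  0  ''
   5  s[13:],s[0:]  1  'b'
   6  s[0:],s[1:]  0  ''
   7  s[1:],s[8:]  1  'c'
   8  s[8:],s[9:]  0  ''
   9  s[9:],s[4:]  0  ''
  10  s[4:],s[7:]  1  'e'
  11  s[7:],s[3:]  1  'e'
  12  s[3:],s[12:]  0  ''
  13  s[12:],s[11:]  1  'f'

[0, 1, 2, 1, 0, 1, 0, 1, 0, 0, 1, 1, 0, 1]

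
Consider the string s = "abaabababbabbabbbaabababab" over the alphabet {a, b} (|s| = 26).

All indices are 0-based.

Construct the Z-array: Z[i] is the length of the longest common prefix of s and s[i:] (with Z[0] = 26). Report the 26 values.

Z[0]=26
i=1: i≥r, start 0; Z[1]=0
i=2: i≥r, start 0; Z[2]=1 extend→box=[2,3)
i=3: i≥r, start 0; Z[3]=3 extend→box=[3,6)
i=4: min(r-i=2, Z[1]=0)=0; Z[4]=0
i=5: min(r-i=1, Z[2]=1)=1; Z[5]=3 extend→box=[5,8)
i=6: min(r-i=2, Z[1]=0)=0; Z[6]=0
i=7: min(r-i=1, Z[2]=1)=1; Z[7]=2 extend→box=[7,9)
i=8: min(r-i=1, Z[1]=0)=0; Z[8]=0
i=9: i≥r, start 0; Z[9]=0
i=10: i≥r, start 0; Z[10]=2 extend→box=[10,12)
i=11: min(r-i=1, Z[1]=0)=0; Z[11]=0
i=12: i≥r, start 0; Z[12]=0
i=13: i≥r, start 0; Z[13]=2 extend→box=[13,15)
i=14: min(r-i=1, Z[1]=0)=0; Z[14]=0
i=15: i≥r, start 0; Z[15]=0
i=16: i≥r, start 0; Z[16]=0
i=17: i≥r, start 0; Z[17]=1 extend→box=[17,18)
i=18: i≥r, start 0; Z[18]=3 extend→box=[18,21)
i=19: min(r-i=2, Z[1]=0)=0; Z[19]=0
i=20: min(r-i=1, Z[2]=1)=1; Z[20]=3 extend→box=[20,23)
i=21: min(r-i=2, Z[1]=0)=0; Z[21]=0
i=22: min(r-i=1, Z[2]=1)=1; Z[22]=3 extend→box=[22,25)
i=23: min(r-i=2, Z[1]=0)=0; Z[23]=0
i=24: min(r-i=1, Z[2]=1)=1; Z[24]=2 extend→box=[24,26)
i=25: min(r-i=1, Z[1]=0)=0; Z[25]=0

[26, 0, 1, 3, 0, 3, 0, 2, 0, 0, 2, 0, 0, 2, 0, 0, 0, 1, 3, 0, 3, 0, 3, 0, 2, 0]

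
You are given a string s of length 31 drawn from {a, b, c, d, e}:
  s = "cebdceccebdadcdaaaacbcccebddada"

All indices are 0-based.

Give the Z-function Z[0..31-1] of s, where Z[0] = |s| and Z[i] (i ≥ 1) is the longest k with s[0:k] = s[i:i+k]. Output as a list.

Z[0]=31
i=1: i≥r, start 0; Z[1]=0
i=2: i≥r, start 0; Z[2]=0
i=3: i≥r, start 0; Z[3]=0
i=4: i≥r, start 0; Z[4]=2 extend→box=[4,6)
i=5: min(r-i=1, Z[1]=0)=0; Z[5]=0
i=6: i≥r, start 0; Z[6]=1 extend→box=[6,7)
i=7: i≥r, start 0; Z[7]=4 extend→box=[7,11)
i=8: min(r-i=3, Z[1]=0)=0; Z[8]=0
i=9: min(r-i=2, Z[2]=0)=0; Z[9]=0
i=10: min(r-i=1, Z[3]=0)=0; Z[10]=0
i=11: i≥r, start 0; Z[11]=0
i=12: i≥r, start 0; Z[12]=0
i=13: i≥r, start 0; Z[13]=1 extend→box=[13,14)
i=14: i≥r, start 0; Z[14]=0
i=15: i≥r, start 0; Z[15]=0
i=16: i≥r, start 0; Z[16]=0
i=17: i≥r, start 0; Z[17]=0
i=18: i≥r, start 0; Z[18]=0
i=19: i≥r, start 0; Z[19]=1 extend→box=[19,20)
i=20: i≥r, start 0; Z[20]=0
i=21: i≥r, start 0; Z[21]=1 extend→box=[21,22)
i=22: i≥r, start 0; Z[22]=1 extend→box=[22,23)
i=23: i≥r, start 0; Z[23]=4 extend→box=[23,27)
i=24: min(r-i=3, Z[1]=0)=0; Z[24]=0
i=25: min(r-i=2, Z[2]=0)=0; Z[25]=0
i=26: min(r-i=1, Z[3]=0)=0; Z[26]=0
i=27: i≥r, start 0; Z[27]=0
i=28: i≥r, start 0; Z[28]=0
i=29: i≥r, start 0; Z[29]=0
i=30: i≥r, start 0; Z[30]=0

[31, 0, 0, 0, 2, 0, 1, 4, 0, 0, 0, 0, 0, 1, 0, 0, 0, 0, 0, 1, 0, 1, 1, 4, 0, 0, 0, 0, 0, 0, 0]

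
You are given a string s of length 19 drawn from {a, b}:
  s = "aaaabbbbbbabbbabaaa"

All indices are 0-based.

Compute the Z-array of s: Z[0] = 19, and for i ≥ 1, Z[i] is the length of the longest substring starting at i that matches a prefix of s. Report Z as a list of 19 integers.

Z[0]=19
i=1: fresh scan; Z[1]=3 scan→box=[1,4)
i=2: min(r-i=2, Z[1]=3)=2; Z[2]=2
i=3: min(r-i=1, Z[2]=2)=1; Z[3]=1
i=4: fresh scan; Z[4]=0
i=5: fresh scan; Z[5]=0
i=6: fresh scan; Z[6]=0
i=7: fresh scan; Z[7]=0
i=8: fresh scan; Z[8]=0
i=9: fresh scan; Z[9]=0
i=10: fresh scan; Z[10]=1 scan→box=[10,11)
i=11: fresh scan; Z[11]=0
i=12: fresh scan; Z[12]=0
i=13: fresh scan; Z[13]=0
i=14: fresh scan; Z[14]=1 scan→box=[14,15)
i=15: fresh scan; Z[15]=0
i=16: fresh scan; Z[16]=3 scan→box=[16,19)
i=17: min(r-i=2, Z[1]=3)=2; Z[17]=2
i=18: min(r-i=1, Z[2]=2)=1; Z[18]=1

[19, 3, 2, 1, 0, 0, 0, 0, 0, 0, 1, 0, 0, 0, 1, 0, 3, 2, 1]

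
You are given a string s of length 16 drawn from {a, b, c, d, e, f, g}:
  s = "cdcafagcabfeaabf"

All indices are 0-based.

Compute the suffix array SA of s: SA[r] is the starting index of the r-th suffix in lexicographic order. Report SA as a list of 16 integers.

rank | idx | suffix
   0 |  12 | aabf
   1 |  13 | abf
   2 |   8 | abfeaabf
   3 |   3 | afagcabfeaabf
   4 |   5 | agcabfeaabf
   5 |  14 | bf
   6 |   9 | bfeaabf
   7 |   7 | cabfeaabf
   8 |   2 | cafagcabfeaabf
   9 |   0 | cdcafagcabfeaabf
  10 |   1 | dcafagcabfeaabf
  11 |  11 | eaabf
  12 |  15 | f
  13 |   4 | fagcabfeaabf
  14 |  10 | feaabf
  15 |   6 | gcabfeaabf

[12, 13, 8, 3, 5, 14, 9, 7, 2, 0, 1, 11, 15, 4, 10, 6]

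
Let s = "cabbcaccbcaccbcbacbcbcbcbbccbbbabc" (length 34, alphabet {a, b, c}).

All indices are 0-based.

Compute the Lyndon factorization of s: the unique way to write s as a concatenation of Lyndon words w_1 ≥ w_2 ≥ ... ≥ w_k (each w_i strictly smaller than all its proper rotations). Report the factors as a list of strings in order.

["c", "abbcaccbcaccbcbacbcbcbcbbccbbbabc"]

emit factor 1: 'c' (i=0, period=1)
emit factor 2: 'abbcaccbcaccbcbacbcbcbcbbccbbbabc' (i=1, period=33)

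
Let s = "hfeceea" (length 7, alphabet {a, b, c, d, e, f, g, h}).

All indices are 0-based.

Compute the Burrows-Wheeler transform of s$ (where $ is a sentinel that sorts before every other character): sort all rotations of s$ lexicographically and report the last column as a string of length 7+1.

aeeefch$

rank  rotation  last
    0  $hfeceea  a
    1  a$hfecee  e
    2  ceea$hfe  e
    3  ea$hfece  e
    4  eceea$hf  f
    5  eea$hfec  c
    6  feceea$h  h
    7  hfeceea$  $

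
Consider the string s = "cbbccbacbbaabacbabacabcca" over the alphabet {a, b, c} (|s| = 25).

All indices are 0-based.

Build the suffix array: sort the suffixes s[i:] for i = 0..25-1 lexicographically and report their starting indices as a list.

[24, 10, 16, 11, 20, 18, 13, 6, 9, 15, 17, 12, 5, 8, 1, 21, 2, 23, 19, 14, 4, 7, 0, 22, 3]

rank | idx | suffix
   0 |  24 | a
   1 |  10 | aabacbabacabcca
   2 |  16 | abacabcca
   3 |  11 | abacbabacabcca
   4 |  20 | abcca
   5 |  18 | acabcca
   6 |  13 | acbabacabcca
   7 |   6 | acbbaabacbabacabcca
   8 |   9 | baabacbabacabcca
   9 |  15 | babacabcca
  10 |  17 | bacabcca
  11 |  12 | bacbabacabcca
  12 |   5 | bacbbaabacbabacabcca
  13 |   8 | bbaabacbabacabcca
  14 |   1 | bbccbacbbaabacbabacabcca
  15 |  21 | bcca
  16 |   2 | bccbacbbaabacbabacabcca
  17 |  23 | ca
  18 |  19 | cabcca
  19 |  14 | cbabacabcca
  20 |   4 | cbacbbaabacbabacabcca
  21 |   7 | cbbaabacbabacabcca
  22 |   0 | cbbccbacbbaabacbabacabcca
  23 |  22 | cca
  24 |   3 | ccbacbbaabacbabacabcca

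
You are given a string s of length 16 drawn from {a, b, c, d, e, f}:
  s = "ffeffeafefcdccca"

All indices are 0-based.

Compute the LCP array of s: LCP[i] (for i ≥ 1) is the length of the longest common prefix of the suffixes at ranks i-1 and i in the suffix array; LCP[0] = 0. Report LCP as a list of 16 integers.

[0, 1, 0, 1, 2, 1, 0, 0, 1, 2, 0, 1, 2, 3, 1, 3]

rank→(start, suffix):
  0 → (15, 'a')
  1 → (6, 'afefcdccca')
  2 → (14, 'ca')
  3 → (13, 'cca')
  4 → (12, 'ccca')
  5 → (10, 'cdccca')
  6 → (11, 'dccca')
  7 → (5, 'eafefcdccca')
  8 → (8, 'efcdccca')
  9 → (2, 'effeafefcdccca')
  10 → (9, 'fcdccca')
  11 → (4, 'feafefcdccca')
  12 → (7, 'fefcdccca')
  13 → (1, 'feffeafefcdccca')
  14 → (3, 'ffeafefcdccca')
  15 → (0, 'ffeffeafefcdccca')

SA = [15, 6, 14, 13, 12, 10, 11, 5, 8, 2, 9, 4, 7, 1, 3, 0]
rank  pair      lcp
   1  s[15:],s[6:]  1  'a'
   2  s[6:],s[14:]  0  ''
   3  s[14:],s[13:]  1  'c'
   4  s[13:],s[12:]  2  'cc'
   5  s[12:],s[10:]  1  'c'
   6  s[10:],s[11:]  0  ''
   7  s[11:],s[5:]  0  ''
   8  s[5:],s[8:]  1  'e'
   9  s[8:],s[2:]  2  'ef'
  10  s[2:],s[9:]  0  ''
  11  s[9:],s[4:]  1  'f'
  12  s[4:],s[7:]  2  'fe'
  13  s[7:],s[1:]  3  'fef'
  14  s[1:],s[3:]  1  'f'
  15  s[3:],s[0:]  3  'ffe'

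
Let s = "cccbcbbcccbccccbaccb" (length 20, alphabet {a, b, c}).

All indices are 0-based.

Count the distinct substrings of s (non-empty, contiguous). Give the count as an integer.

rank→(start, suffix):
  0 → (16, 'accb')
  1 → (19, 'b')
  2 → (15, 'baccb')
  3 → (5, 'bbcccbccccbaccb')
  4 → (3, 'bcbbcccbccccbaccb')
  5 → (6, 'bcccbccccbaccb')
  6 → (10, 'bccccbaccb')
  7 → (18, 'cb')
  8 → (14, 'cbaccb')
  9 → (4, 'cbbcccbccccbaccb')
  10 → (2, 'cbcbbcccbccccbaccb')
  11 → (9, 'cbccccbaccb')
  12 → (17, 'ccb')
  13 → (13, 'ccbaccb')
  14 → (1, 'ccbcbbcccbccccbaccb')
  15 → (8, 'ccbccccbaccb')
  16 → (12, 'cccbaccb')
  17 → (0, 'cccbcbbcccbccccbaccb')
  18 → (7, 'cccbccccbaccb')
  19 → (11, 'ccccbaccb')

SA = [16, 19, 15, 5, 3, 6, 10, 18, 14, 4, 2, 9, 17, 13, 1, 8, 12, 0, 7, 11]
rank  pair      lcp
   1  s[16:],s[19:]  0  ''
   2  s[19:],s[15:]  1  'b'
   3  s[15:],s[5:]  1  'b'
   4  s[5:],s[3:]  1  'b'
   5  s[3:],s[6:]  2  'bc'
   6  s[6:],s[10:]  4  'bccc'
   7  s[10:],s[18:]  0  ''
   8  s[18:],s[14:]  2  'cb'
   9  s[14:],s[4:]  2  'cb'
  10  s[4:],s[2:]  2  'cb'
  11  s[2:],s[9:]  3  'cbc'
  12  s[9:],s[17:]  1  'c'
  13  s[17:],s[13:]  3  'ccb'
  14  s[13:],s[1:]  3  'ccb'
  15  s[1:],s[8:]  4  'ccbc'
  16  s[8:],s[12:]  2  'cc'
  17  s[12:],s[0:]  4  'cccb'
  18  s[0:],s[7:]  5  'cccbc'
  19  s[7:],s[11:]  3  'ccc'

n(n+1)/2 = 20·21/2 = 210
Σ LCP = 0 + 0 + 1 + 1 + 1 + 2 + 4 + 0 + 2 + 2 + 2 + 3 + 1 + 3 + 3 + 4 + 2 + 4 + 5 + 3 = 43
distinct = 210 − 43 = 167

167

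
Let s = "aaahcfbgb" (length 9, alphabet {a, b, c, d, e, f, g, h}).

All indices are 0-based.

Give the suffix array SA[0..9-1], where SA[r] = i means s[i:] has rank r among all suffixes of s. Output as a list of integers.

[0, 1, 2, 8, 6, 4, 5, 7, 3]

rank→(start, suffix):
  0 → (0, 'aaahcfbgb')
  1 → (1, 'aahcfbgb')
  2 → (2, 'ahcfbgb')
  3 → (8, 'b')
  4 → (6, 'bgb')
  5 → (4, 'cfbgb')
  6 → (5, 'fbgb')
  7 → (7, 'gb')
  8 → (3, 'hcfbgb')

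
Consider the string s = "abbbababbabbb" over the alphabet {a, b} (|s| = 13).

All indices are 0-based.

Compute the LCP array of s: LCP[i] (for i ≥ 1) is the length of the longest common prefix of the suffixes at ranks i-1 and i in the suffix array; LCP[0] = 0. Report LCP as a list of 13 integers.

[0, 2, 3, 4, 0, 1, 3, 4, 1, 2, 4, 2, 3]

rank→(start, suffix):
  0 → (4, 'ababbabbb')
  1 → (6, 'abbabbb')
  2 → (9, 'abbb')
  3 → (0, 'abbbababbabbb')
  4 → (12, 'b')
  5 → (3, 'bababbabbb')
  6 → (5, 'babbabbb')
  7 → (8, 'babbb')
  8 → (11, 'bb')
  9 → (2, 'bbababbabbb')
  10 → (7, 'bbabbb')
  11 → (10, 'bbb')
  12 → (1, 'bbbababbabbb')

SA = [4, 6, 9, 0, 12, 3, 5, 8, 11, 2, 7, 10, 1]
[i] adj suffixes → lcp
  [1] 4/6 → 2 ('ab')
  [2] 6/9 → 3 ('abb')
  [3] 9/0 → 4 ('abbb')
  [4] 0/12 → 0 ('')
  [5] 12/3 → 1 ('b')
  [6] 3/5 → 3 ('bab')
  [7] 5/8 → 4 ('babb')
  [8] 8/11 → 1 ('b')
  [9] 11/2 → 2 ('bb')
  [10] 2/7 → 4 ('bbab')
  [11] 7/10 → 2 ('bb')
  [12] 10/1 → 3 ('bbb')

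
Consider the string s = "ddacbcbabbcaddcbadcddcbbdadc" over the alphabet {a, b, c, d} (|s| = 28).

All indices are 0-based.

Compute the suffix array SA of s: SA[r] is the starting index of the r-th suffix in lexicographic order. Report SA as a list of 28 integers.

[7, 2, 25, 16, 11, 6, 15, 8, 22, 9, 4, 23, 27, 10, 5, 14, 21, 3, 18, 1, 24, 26, 13, 20, 17, 0, 12, 19]

sorted suffixes:
  #0 SA[0]=7  'abbcaddcbadcddcbbdadc'
  #1 SA[1]=2  'acbcbabbcaddcbadcddcbbdadc'
  #2 SA[2]=25  'adc'
  #3 SA[3]=16  'adcddcbbdadc'
  #4 SA[4]=11  'addcbadcddcbbdadc'
  #5 SA[5]=6  'babbcaddcbadcddcbbdadc'
  #6 SA[6]=15  'badcddcbbdadc'
  #7 SA[7]=8  'bbcaddcbadcddcbbdadc'
  #8 SA[8]=22  'bbdadc'
  #9 SA[9]=9  'bcaddcbadcddcbbdadc'
  #10 SA[10]=4  'bcbabbcaddcbadcddcbbdadc'
  #11 SA[11]=23  'bdadc'
  #12 SA[12]=27  'c'
  #13 SA[13]=10  'caddcbadcddcbbdadc'
  #14 SA[14]=5  'cbabbcaddcbadcddcbbdadc'
  #15 SA[15]=14  'cbadcddcbbdadc'
  #16 SA[16]=21  'cbbdadc'
  #17 SA[17]=3  'cbcbabbcaddcbadcddcbbdadc'
  #18 SA[18]=18  'cddcbbdadc'
  #19 SA[19]=1  'dacbcbabbcaddcbadcddcbbdadc'
  #20 SA[20]=24  'dadc'
  #21 SA[21]=26  'dc'
  #22 SA[22]=13  'dcbadcddcbbdadc'
  #23 SA[23]=20  'dcbbdadc'
  #24 SA[24]=17  'dcddcbbdadc'
  #25 SA[25]=0  'ddacbcbabbcaddcbadcddcbbdadc'
  #26 SA[26]=12  'ddcbadcddcbbdadc'
  #27 SA[27]=19  'ddcbbdadc'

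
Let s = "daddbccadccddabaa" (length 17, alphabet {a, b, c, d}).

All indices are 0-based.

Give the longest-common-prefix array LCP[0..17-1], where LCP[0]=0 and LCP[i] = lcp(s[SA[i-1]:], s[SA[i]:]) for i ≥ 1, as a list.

[0, 1, 1, 1, 2, 0, 1, 0, 1, 2, 1, 0, 2, 1, 1, 1, 2]

rank→(start, suffix):
  0 → (16, 'a')
  1 → (15, 'aa')
  2 → (13, 'abaa')
  3 → (7, 'adccddabaa')
  4 → (1, 'addbccadccddabaa')
  5 → (14, 'baa')
  6 → (4, 'bccadccddabaa')
  7 → (6, 'cadccddabaa')
  8 → (5, 'ccadccddabaa')
  9 → (9, 'ccddabaa')
  10 → (10, 'cddabaa')
  11 → (12, 'dabaa')
  12 → (0, 'daddbccadccddabaa')
  13 → (3, 'dbccadccddabaa')
  14 → (8, 'dccddabaa')
  15 → (11, 'ddabaa')
  16 → (2, 'ddbccadccddabaa')

SA = [16, 15, 13, 7, 1, 14, 4, 6, 5, 9, 10, 12, 0, 3, 8, 11, 2]
i: (SA[i-1],SA[i]) lcp shared
  1: (16,15) 1 'a'
  2: (15,13) 1 'a'
  3: (13,7) 1 'a'
  4: (7,1) 2 'ad'
  5: (1,14) 0 ''
  6: (14,4) 1 'b'
  7: (4,6) 0 ''
  8: (6,5) 1 'c'
  9: (5,9) 2 'cc'
  10: (9,10) 1 'c'
  11: (10,12) 0 ''
  12: (12,0) 2 'da'
  13: (0,3) 1 'd'
  14: (3,8) 1 'd'
  15: (8,11) 1 'd'
  16: (11,2) 2 'dd'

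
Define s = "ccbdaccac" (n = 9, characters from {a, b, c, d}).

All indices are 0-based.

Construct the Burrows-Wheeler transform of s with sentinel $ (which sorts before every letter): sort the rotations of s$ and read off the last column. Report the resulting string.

ccdcacca$b

rank  rotation    last
    0  $ccbdaccac  c
    1  ac$ccbdacc  c
    2  accac$ccbd  d
    3  bdaccac$cc  c
    4  c$ccbdacca  a
    5  cac$ccbdac  c
    6  cbdaccac$c  c
    7  ccac$ccbda  a
    8  ccbdaccac$  $
    9  daccac$ccb  b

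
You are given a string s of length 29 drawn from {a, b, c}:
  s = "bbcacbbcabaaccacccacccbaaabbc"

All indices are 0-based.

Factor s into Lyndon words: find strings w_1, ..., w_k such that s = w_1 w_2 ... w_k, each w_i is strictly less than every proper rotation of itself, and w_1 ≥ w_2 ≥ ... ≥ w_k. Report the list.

emit factor 1: 'bbc' (i=0, period=3)
emit factor 2: 'acbbc' (i=3, period=5)
emit factor 3: 'ab' (i=8, period=2)
emit factor 4: 'aaccacccacccb' (i=10, period=13)
emit factor 5: 'aaabbc' (i=23, period=6)

["bbc", "acbbc", "ab", "aaccacccacccb", "aaabbc"]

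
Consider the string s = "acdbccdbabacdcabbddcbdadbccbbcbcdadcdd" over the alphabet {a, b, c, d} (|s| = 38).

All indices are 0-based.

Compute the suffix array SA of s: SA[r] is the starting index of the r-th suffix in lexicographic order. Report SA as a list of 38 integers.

[8, 14, 0, 10, 22, 33, 7, 9, 27, 15, 28, 24, 3, 30, 20, 16, 13, 26, 29, 19, 25, 4, 31, 5, 1, 11, 35, 37, 21, 32, 6, 23, 2, 12, 18, 34, 36, 17]

rank→(start, suffix):
  0 → (8, 'abacdcabbddcbdadbccbbcbcdadcdd')
  1 → (14, 'abbddcbdadbccbbcbcdadcdd')
  2 → (0, 'acdbccdbabacdcabbddcbdadbccbbcbcdadcdd')
  3 → (10, 'acdcabbddcbdadbccbbcbcdadcdd')
  4 → (22, 'adbccbbcbcdadcdd')
  5 → (33, 'adcdd')
  6 → (7, 'babacdcabbddcbdadbccbbcbcdadcdd')
  7 → (9, 'bacdcabbddcbdadbccbbcbcdadcdd')
  8 → (27, 'bbcbcdadcdd')
  9 → (15, 'bbddcbdadbccbbcbcdadcdd')
  10 → (28, 'bcbcdadcdd')
  11 → (24, 'bccbbcbcdadcdd')
  12 → (3, 'bccdbabacdcabbddcbdadbccbbcbcdadcdd')
  13 → (30, 'bcdadcdd')
  14 → (20, 'bdadbccbbcbcdadcdd')
  15 → (16, 'bddcbdadbccbbcbcdadcdd')
  16 → (13, 'cabbddcbdadbccbbcbcdadcdd')
  17 → (26, 'cbbcbcdadcdd')
  18 → (29, 'cbcdadcdd')
  19 → (19, 'cbdadbccbbcbcdadcdd')
  20 → (25, 'ccbbcbcdadcdd')
  21 → (4, 'ccdbabacdcabbddcbdadbccbbcbcdadcdd')
  22 → (31, 'cdadcdd')
  23 → (5, 'cdbabacdcabbddcbdadbccbbcbcdadcdd')
  24 → (1, 'cdbccdbabacdcabbddcbdadbccbbcbcdadcdd')
  25 → (11, 'cdcabbddcbdadbccbbcbcdadcdd')
  26 → (35, 'cdd')
  27 → (37, 'd')
  28 → (21, 'dadbccbbcbcdadcdd')
  29 → (32, 'dadcdd')
  30 → (6, 'dbabacdcabbddcbdadbccbbcbcdadcdd')
  31 → (23, 'dbccbbcbcdadcdd')
  32 → (2, 'dbccdbabacdcabbddcbdadbccbbcbcdadcdd')
  33 → (12, 'dcabbddcbdadbccbbcbcdadcdd')
  34 → (18, 'dcbdadbccbbcbcdadcdd')
  35 → (34, 'dcdd')
  36 → (36, 'dd')
  37 → (17, 'ddcbdadbccbbcbcdadcdd')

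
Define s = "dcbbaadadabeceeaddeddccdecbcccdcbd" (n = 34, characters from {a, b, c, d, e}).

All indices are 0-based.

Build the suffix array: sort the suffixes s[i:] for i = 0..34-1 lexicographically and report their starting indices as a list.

[4, 9, 7, 5, 15, 3, 2, 26, 32, 10, 1, 25, 31, 27, 28, 21, 29, 22, 12, 33, 8, 6, 0, 30, 20, 19, 16, 23, 17, 14, 24, 11, 18, 13]

rank→(start, suffix):
  0 → (4, 'aadadabeceeaddeddccdecbcccdcbd')
  1 → (9, 'abeceeaddeddccdecbcccdcbd')
  2 → (7, 'adabeceeaddeddccdecbcccdcbd')
  3 → (5, 'adadabeceeaddeddccdecbcccdcbd')
  4 → (15, 'addeddccdecbcccdcbd')
  5 → (3, 'baadadabeceeaddeddccdecbcccdcbd')
  6 → (2, 'bbaadadabeceeaddeddccdecbcccdcbd')
  7 → (26, 'bcccdcbd')
  8 → (32, 'bd')
  9 → (10, 'beceeaddeddccdecbcccdcbd')
  10 → (1, 'cbbaadadabeceeaddeddccdecbcccdcbd')
  11 → (25, 'cbcccdcbd')
  12 → (31, 'cbd')
  13 → (27, 'cccdcbd')
  14 → (28, 'ccdcbd')
  15 → (21, 'ccdecbcccdcbd')
  16 → (29, 'cdcbd')
  17 → (22, 'cdecbcccdcbd')
  18 → (12, 'ceeaddeddccdecbcccdcbd')
  19 → (33, 'd')
  20 → (8, 'dabeceeaddeddccdecbcccdcbd')
  21 → (6, 'dadabeceeaddeddccdecbcccdcbd')
  22 → (0, 'dcbbaadadabeceeaddeddccdecbcccdcbd')
  23 → (30, 'dcbd')
  24 → (20, 'dccdecbcccdcbd')
  25 → (19, 'ddccdecbcccdcbd')
  26 → (16, 'ddeddccdecbcccdcbd')
  27 → (23, 'decbcccdcbd')
  28 → (17, 'deddccdecbcccdcbd')
  29 → (14, 'eaddeddccdecbcccdcbd')
  30 → (24, 'ecbcccdcbd')
  31 → (11, 'eceeaddeddccdecbcccdcbd')
  32 → (18, 'eddccdecbcccdcbd')
  33 → (13, 'eeaddeddccdecbcccdcbd')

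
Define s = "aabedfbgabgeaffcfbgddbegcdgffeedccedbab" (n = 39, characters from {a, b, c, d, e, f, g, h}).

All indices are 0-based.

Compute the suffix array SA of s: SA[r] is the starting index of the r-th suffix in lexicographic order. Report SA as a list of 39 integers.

sorted suffixes:
  #0 SA[0]=0  'aabedfbgabgeaffcfbgddbegcdgffeedccedbab'
  #1 SA[1]=37  'ab'
  #2 SA[2]=1  'abedfbgabgeaffcfbgddbegcdgffeedccedbab'
  #3 SA[3]=8  'abgeaffcfbgddbegcdgffeedccedbab'
  #4 SA[4]=12  'affcfbgddbegcdgffeedccedbab'
  #5 SA[5]=38  'b'
  #6 SA[6]=36  'bab'
  #7 SA[7]=2  'bedfbgabgeaffcfbgddbegcdgffeedccedbab'
  #8 SA[8]=21  'begcdgffeedccedbab'
  #9 SA[9]=6  'bgabgeaffcfbgddbegcdgffeedccedbab'
  #10 SA[10]=17  'bgddbegcdgffeedccedbab'
  #11 SA[11]=9  'bgeaffcfbgddbegcdgffeedccedbab'
  #12 SA[12]=32  'ccedbab'
  #13 SA[13]=24  'cdgffeedccedbab'
  #14 SA[14]=33  'cedbab'
  #15 SA[15]=15  'cfbgddbegcdgffeedccedbab'
  #16 SA[16]=35  'dbab'
  #17 SA[17]=20  'dbegcdgffeedccedbab'
  #18 SA[18]=31  'dccedbab'
  #19 SA[19]=19  'ddbegcdgffeedccedbab'
  #20 SA[20]=4  'dfbgabgeaffcfbgddbegcdgffeedccedbab'
  #21 SA[21]=25  'dgffeedccedbab'
  #22 SA[22]=11  'eaffcfbgddbegcdgffeedccedbab'
  #23 SA[23]=34  'edbab'
  #24 SA[24]=30  'edccedbab'
  #25 SA[25]=3  'edfbgabgeaffcfbgddbegcdgffeedccedbab'
  #26 SA[26]=29  'eedccedbab'
  #27 SA[27]=22  'egcdgffeedccedbab'
  #28 SA[28]=5  'fbgabgeaffcfbgddbegcdgffeedccedbab'
  #29 SA[29]=16  'fbgddbegcdgffeedccedbab'
  #30 SA[30]=14  'fcfbgddbegcdgffeedccedbab'
  #31 SA[31]=28  'feedccedbab'
  #32 SA[32]=13  'ffcfbgddbegcdgffeedccedbab'
  #33 SA[33]=27  'ffeedccedbab'
  #34 SA[34]=7  'gabgeaffcfbgddbegcdgffeedccedbab'
  #35 SA[35]=23  'gcdgffeedccedbab'
  #36 SA[36]=18  'gddbegcdgffeedccedbab'
  #37 SA[37]=10  'geaffcfbgddbegcdgffeedccedbab'
  #38 SA[38]=26  'gffeedccedbab'

[0, 37, 1, 8, 12, 38, 36, 2, 21, 6, 17, 9, 32, 24, 33, 15, 35, 20, 31, 19, 4, 25, 11, 34, 30, 3, 29, 22, 5, 16, 14, 28, 13, 27, 7, 23, 18, 10, 26]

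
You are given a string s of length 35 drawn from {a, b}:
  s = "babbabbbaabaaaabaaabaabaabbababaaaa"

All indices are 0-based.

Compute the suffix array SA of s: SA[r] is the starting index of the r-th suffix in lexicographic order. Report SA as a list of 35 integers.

sorted suffixes:
  #0 SA[0]=34  'a'
  #1 SA[1]=33  'aa'
  #2 SA[2]=32  'aaa'
  #3 SA[3]=31  'aaaa'
  #4 SA[4]=11  'aaaabaaabaabaabbababaaaa'
  #5 SA[5]=12  'aaabaaabaabaabbababaaaa'
  #6 SA[6]=16  'aaabaabaabbababaaaa'
  #7 SA[7]=8  'aabaaaabaaabaabaabbababaaaa'
  #8 SA[8]=13  'aabaaabaabaabbababaaaa'
  #9 SA[9]=17  'aabaabaabbababaaaa'
  #10 SA[10]=20  'aabaabbababaaaa'
  #11 SA[11]=23  'aabbababaaaa'
  #12 SA[12]=29  'abaaaa'
  #13 SA[13]=9  'abaaaabaaabaabaabbababaaaa'
  #14 SA[14]=14  'abaaabaabaabbababaaaa'
  #15 SA[15]=18  'abaabaabbababaaaa'
  #16 SA[16]=21  'abaabbababaaaa'
  #17 SA[17]=27  'ababaaaa'
  #18 SA[18]=24  'abbababaaaa'
  #19 SA[19]=1  'abbabbbaabaaaabaaabaabaabbababaaaa'
  #20 SA[20]=4  'abbbaabaaaabaaabaabaabbababaaaa'
  #21 SA[21]=30  'baaaa'
  #22 SA[22]=10  'baaaabaaabaabaabbababaaaa'
  #23 SA[23]=15  'baaabaabaabbababaaaa'
  #24 SA[24]=7  'baabaaaabaaabaabaabbababaaaa'
  #25 SA[25]=19  'baabaabbababaaaa'
  #26 SA[26]=22  'baabbababaaaa'
  #27 SA[27]=28  'babaaaa'
  #28 SA[28]=26  'bababaaaa'
  #29 SA[29]=0  'babbabbbaabaaaabaaabaabaabbababaaaa'
  #30 SA[30]=3  'babbbaabaaaabaaabaabaabbababaaaa'
  #31 SA[31]=6  'bbaabaaaabaaabaabaabbababaaaa'
  #32 SA[32]=25  'bbababaaaa'
  #33 SA[33]=2  'bbabbbaabaaaabaaabaabaabbababaaaa'
  #34 SA[34]=5  'bbbaabaaaabaaabaabaabbababaaaa'

[34, 33, 32, 31, 11, 12, 16, 8, 13, 17, 20, 23, 29, 9, 14, 18, 21, 27, 24, 1, 4, 30, 10, 15, 7, 19, 22, 28, 26, 0, 3, 6, 25, 2, 5]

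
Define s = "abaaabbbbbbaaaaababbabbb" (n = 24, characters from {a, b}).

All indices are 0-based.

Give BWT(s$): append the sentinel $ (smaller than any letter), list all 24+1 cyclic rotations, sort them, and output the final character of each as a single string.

rank  rotation                   last
    0  $abaaabbbbbbaaaaababbabbb  b
    1  aaaaababbabbb$abaaabbbbbb  b
    2  aaaababbabbb$abaaabbbbbba  a
    3  aaababbabbb$abaaabbbbbbaa  a
    4  aaabbbbbbaaaaababbabbb$ab  b
    5  aababbabbb$abaaabbbbbbaaa  a
    6  aabbbbbbaaaaababbabbb$aba  a
    7  abaaabbbbbbaaaaababbabbb$  $
    8  ababbabbb$abaaabbbbbbaaaa  a
    9  abbabbb$abaaabbbbbbaaaaab  b
   10  abbb$abaaabbbbbbaaaaababb  b
   11  abbbbbbaaaaababbabbb$abaa  a
   12  b$abaaabbbbbbaaaaababbabb  b
   13  baaaaababbabbb$abaaabbbbb  b
   14  baaabbbbbbaaaaababbabbb$a  a
   15  babbabbb$abaaabbbbbbaaaaa  a
   16  babbb$abaaabbbbbbaaaaabab  b
   17  bb$abaaabbbbbbaaaaababbab  b
   18  bbaaaaababbabbb$abaaabbbb  b
   19  bbabbb$abaaabbbbbbaaaaaba  a
   20  bbb$abaaabbbbbbaaaaababba  a
   21  bbbaaaaababbabbb$abaaabbb  b
   22  bbbbaaaaababbabbb$abaaabb  b
   23  bbbbbaaaaababbabbb$abaaab  b
   24  bbbbbbaaaaababbabbb$abaaa  a

bbaabaa$abbabbaabbbaabbba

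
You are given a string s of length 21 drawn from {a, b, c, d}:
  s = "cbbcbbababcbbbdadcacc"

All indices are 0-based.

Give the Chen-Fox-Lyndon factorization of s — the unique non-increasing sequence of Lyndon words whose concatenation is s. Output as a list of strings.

emit factor 1: 'c' (i=0, period=1)
emit factor 2: 'bbc' (i=1, period=3)
emit factor 3: 'b' (i=4, period=1)
emit factor 4: 'b' (i=5, period=1)
emit factor 5: 'ababcbbbdadcacc' (i=6, period=15)

["c", "bbc", "b", "b", "ababcbbbdadcacc"]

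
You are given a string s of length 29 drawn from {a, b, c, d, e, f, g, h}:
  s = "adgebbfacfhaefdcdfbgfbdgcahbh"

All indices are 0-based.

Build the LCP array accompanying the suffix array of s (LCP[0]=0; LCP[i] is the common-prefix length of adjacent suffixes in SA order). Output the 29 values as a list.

rank | idx | suffix
   0 |   7 | acfhaefdcdfbgfbdgcahbh
   1 |   0 | adgebbfacfhaefdcdfbgfbdgcahbh
   2 |  11 | aefdcdfbgfbdgcahbh
   3 |  25 | ahbh
   4 |   4 | bbfacfhaefdcdfbgfbdgcahbh
   5 |  21 | bdgcahbh
   6 |   5 | bfacfhaefdcdfbgfbdgcahbh
   7 |  18 | bgfbdgcahbh
   8 |  27 | bh
   9 |  24 | cahbh
  10 |  15 | cdfbgfbdgcahbh
  11 |   8 | cfhaefdcdfbgfbdgcahbh
  12 |  14 | dcdfbgfbdgcahbh
  13 |  16 | dfbgfbdgcahbh
  14 |  22 | dgcahbh
  15 |   1 | dgebbfacfhaefdcdfbgfbdgcahbh
  16 |   3 | ebbfacfhaefdcdfbgfbdgcahbh
  17 |  12 | efdcdfbgfbdgcahbh
  18 |   6 | facfhaefdcdfbgfbdgcahbh
  19 |  20 | fbdgcahbh
  20 |  17 | fbgfbdgcahbh
  21 |  13 | fdcdfbgfbdgcahbh
  22 |   9 | fhaefdcdfbgfbdgcahbh
  23 |  23 | gcahbh
  24 |   2 | gebbfacfhaefdcdfbgfbdgcahbh
  25 |  19 | gfbdgcahbh
  26 |  28 | h
  27 |  10 | haefdcdfbgfbdgcahbh
  28 |  26 | hbh

SA = [7, 0, 11, 25, 4, 21, 5, 18, 27, 24, 15, 8, 14, 16, 22, 1, 3, 12, 6, 20, 17, 13, 9, 23, 2, 19, 28, 10, 26]
i: (SA[i-1],SA[i]) lcp shared
  1: (7,0) 1 'a'
  2: (0,11) 1 'a'
  3: (11,25) 1 'a'
  4: (25,4) 0 ''
  5: (4,21) 1 'b'
  6: (21,5) 1 'b'
  7: (5,18) 1 'b'
  8: (18,27) 1 'b'
  9: (27,24) 0 ''
  10: (24,15) 1 'c'
  11: (15,8) 1 'c'
  12: (8,14) 0 ''
  13: (14,16) 1 'd'
  14: (16,22) 1 'd'
  15: (22,1) 2 'dg'
  16: (1,3) 0 ''
  17: (3,12) 1 'e'
  18: (12,6) 0 ''
  19: (6,20) 1 'f'
  20: (20,17) 2 'fb'
  21: (17,13) 1 'f'
  22: (13,9) 1 'f'
  23: (9,23) 0 ''
  24: (23,2) 1 'g'
  25: (2,19) 1 'g'
  26: (19,28) 0 ''
  27: (28,10) 1 'h'
  28: (10,26) 1 'h'

[0, 1, 1, 1, 0, 1, 1, 1, 1, 0, 1, 1, 0, 1, 1, 2, 0, 1, 0, 1, 2, 1, 1, 0, 1, 1, 0, 1, 1]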